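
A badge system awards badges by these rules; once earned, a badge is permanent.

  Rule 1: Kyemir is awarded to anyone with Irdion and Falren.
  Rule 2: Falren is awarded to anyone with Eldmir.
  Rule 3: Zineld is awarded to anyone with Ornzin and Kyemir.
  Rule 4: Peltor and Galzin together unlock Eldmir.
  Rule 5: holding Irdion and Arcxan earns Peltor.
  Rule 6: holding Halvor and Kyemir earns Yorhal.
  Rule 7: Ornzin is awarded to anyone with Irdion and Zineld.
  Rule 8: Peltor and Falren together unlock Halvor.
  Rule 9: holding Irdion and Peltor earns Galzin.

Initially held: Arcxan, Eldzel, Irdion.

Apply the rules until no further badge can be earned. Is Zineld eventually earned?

Zineld would need Ornzin and Kyemir (Rule 3), but Ornzin is never earned.

No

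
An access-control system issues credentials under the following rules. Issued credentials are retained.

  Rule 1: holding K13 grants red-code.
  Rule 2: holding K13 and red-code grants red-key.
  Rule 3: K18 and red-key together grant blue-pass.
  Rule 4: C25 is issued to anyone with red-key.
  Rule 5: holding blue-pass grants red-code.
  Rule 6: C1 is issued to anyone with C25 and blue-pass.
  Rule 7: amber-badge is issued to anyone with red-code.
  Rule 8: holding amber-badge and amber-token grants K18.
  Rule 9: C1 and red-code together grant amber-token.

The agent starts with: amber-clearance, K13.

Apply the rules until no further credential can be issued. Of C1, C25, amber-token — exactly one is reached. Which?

C25

Holding K13 grants red-code (Rule 1).
Holding K13 and red-code grants red-key (Rule 2).
Holding red-key grants C25 (Rule 4).
C1 would need C25 and blue-pass (Rule 6), but blue-pass is never granted. amber-token would need C1 and red-code (Rule 9), but C1 is never granted.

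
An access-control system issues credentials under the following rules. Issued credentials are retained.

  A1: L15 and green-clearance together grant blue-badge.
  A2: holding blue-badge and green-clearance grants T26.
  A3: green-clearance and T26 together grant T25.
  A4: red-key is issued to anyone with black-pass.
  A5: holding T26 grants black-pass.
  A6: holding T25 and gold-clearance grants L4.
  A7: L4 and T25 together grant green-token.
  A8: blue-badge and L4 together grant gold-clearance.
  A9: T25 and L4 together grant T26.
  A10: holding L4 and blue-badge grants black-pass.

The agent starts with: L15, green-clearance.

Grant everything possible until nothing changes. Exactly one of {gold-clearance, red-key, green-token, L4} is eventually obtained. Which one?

Holding L15 and green-clearance grants blue-badge (A1).
Holding blue-badge and green-clearance grants T26 (A2).
Holding T26 grants black-pass (A5).
Holding black-pass grants red-key (A4).
gold-clearance would need blue-badge and L4 (A8), but L4 is never granted. L4 would need T25 and gold-clearance (A6), but gold-clearance is never granted. green-token would need L4 and T25 (A7), but L4 is never granted.

red-key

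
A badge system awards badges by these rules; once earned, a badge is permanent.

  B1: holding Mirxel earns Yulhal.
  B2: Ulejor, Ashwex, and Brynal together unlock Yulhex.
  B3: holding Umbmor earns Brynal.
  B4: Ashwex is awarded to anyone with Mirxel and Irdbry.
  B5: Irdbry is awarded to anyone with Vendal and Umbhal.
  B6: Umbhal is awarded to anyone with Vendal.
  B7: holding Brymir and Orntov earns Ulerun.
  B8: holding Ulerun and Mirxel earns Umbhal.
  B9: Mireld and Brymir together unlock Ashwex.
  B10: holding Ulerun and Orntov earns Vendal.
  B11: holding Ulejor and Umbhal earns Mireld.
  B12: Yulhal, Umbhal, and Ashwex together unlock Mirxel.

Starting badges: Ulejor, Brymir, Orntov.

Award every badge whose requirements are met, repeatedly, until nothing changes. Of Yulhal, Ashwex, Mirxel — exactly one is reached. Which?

Ashwex

With Brymir and Orntov, Ulerun is earned (B7).
With Ulerun and Orntov, Vendal is earned (B10).
With Vendal, Umbhal is earned (B6).
With Ulejor and Umbhal, Mireld is earned (B11).
With Mireld and Brymir, Ashwex is earned (B9).
Yulhal would need Mirxel (B1), but Mirxel is never earned. Mirxel would need Yulhal, Umbhal, and Ashwex (B12), but Yulhal is never earned.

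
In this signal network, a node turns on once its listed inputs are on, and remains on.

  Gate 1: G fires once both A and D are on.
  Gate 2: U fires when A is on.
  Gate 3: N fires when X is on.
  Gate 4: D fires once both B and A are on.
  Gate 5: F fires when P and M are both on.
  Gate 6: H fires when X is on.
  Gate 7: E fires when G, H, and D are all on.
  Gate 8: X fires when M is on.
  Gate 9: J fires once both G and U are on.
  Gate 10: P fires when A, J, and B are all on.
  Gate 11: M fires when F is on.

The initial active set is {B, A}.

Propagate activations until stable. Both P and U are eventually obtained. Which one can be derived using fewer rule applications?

U: A is on, so U fires (Gate 2). [1 rule application]
P: Gate 4: B and A on → D on. A is on, so U fires (Gate 2). Gate 1: A and D on → G on. Gate 9: G and U on → J on. A, J, and B are on, so P fires (Gate 10). [5 rule applications]
U needs fewer.

U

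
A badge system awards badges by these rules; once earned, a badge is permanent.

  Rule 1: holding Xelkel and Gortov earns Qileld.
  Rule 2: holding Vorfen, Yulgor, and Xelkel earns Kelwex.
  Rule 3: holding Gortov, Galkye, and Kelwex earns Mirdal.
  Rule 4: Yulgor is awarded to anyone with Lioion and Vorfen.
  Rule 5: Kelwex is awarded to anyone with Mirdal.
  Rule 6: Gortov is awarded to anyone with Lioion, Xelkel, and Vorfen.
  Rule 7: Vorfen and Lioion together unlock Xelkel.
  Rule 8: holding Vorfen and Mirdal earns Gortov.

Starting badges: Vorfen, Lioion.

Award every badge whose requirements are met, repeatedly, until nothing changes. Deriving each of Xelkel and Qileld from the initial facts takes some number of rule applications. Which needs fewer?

Xelkel: With Vorfen and Lioion, Xelkel is earned (Rule 7). [1 rule application]
Qileld: With Vorfen and Lioion, Xelkel is earned (Rule 7). With Lioion, Xelkel, and Vorfen, Gortov is earned (Rule 6). With Xelkel and Gortov, Qileld is earned (Rule 1). [3 rule applications]
Xelkel needs fewer.

Xelkel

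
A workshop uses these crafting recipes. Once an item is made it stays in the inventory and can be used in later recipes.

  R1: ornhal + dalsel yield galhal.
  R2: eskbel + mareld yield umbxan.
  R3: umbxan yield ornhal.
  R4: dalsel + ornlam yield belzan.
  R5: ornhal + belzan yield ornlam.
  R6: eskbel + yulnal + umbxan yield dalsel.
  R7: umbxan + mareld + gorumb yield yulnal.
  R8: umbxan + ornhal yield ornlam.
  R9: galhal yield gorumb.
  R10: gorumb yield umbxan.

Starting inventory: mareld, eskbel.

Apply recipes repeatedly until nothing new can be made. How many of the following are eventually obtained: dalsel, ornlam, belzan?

eskbel + mareld → umbxan (R2).
umbxan → ornhal (R3).
Using R8, umbxan and ornhal make ornlam.
dalsel would need eskbel, yulnal, and umbxan (R6), but yulnal is never obtained.
ornlam: reached.
belzan would need dalsel and ornlam (R4), but dalsel is never obtained.
Reached: ornlam — 1 of the 3.

1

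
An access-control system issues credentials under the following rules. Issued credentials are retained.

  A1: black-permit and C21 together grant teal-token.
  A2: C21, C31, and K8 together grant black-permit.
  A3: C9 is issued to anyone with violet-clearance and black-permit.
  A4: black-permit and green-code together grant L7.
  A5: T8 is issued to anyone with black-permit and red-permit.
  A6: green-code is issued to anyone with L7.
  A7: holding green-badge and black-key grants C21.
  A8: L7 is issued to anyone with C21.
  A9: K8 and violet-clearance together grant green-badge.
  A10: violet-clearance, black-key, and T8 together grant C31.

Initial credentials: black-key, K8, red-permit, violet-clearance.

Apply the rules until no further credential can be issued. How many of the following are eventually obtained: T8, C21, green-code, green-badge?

Holding K8 and violet-clearance grants green-badge (A9).
Holding green-badge and black-key grants C21 (A7).
Holding C21 grants L7 (A8).
Holding L7 grants green-code (A6).
T8 would need black-permit and red-permit (A5), but black-permit is never granted.
C21: reached.
green-code: reached.
green-badge: reached.
Reached: C21, green-code, and green-badge — 3 of the 4.

3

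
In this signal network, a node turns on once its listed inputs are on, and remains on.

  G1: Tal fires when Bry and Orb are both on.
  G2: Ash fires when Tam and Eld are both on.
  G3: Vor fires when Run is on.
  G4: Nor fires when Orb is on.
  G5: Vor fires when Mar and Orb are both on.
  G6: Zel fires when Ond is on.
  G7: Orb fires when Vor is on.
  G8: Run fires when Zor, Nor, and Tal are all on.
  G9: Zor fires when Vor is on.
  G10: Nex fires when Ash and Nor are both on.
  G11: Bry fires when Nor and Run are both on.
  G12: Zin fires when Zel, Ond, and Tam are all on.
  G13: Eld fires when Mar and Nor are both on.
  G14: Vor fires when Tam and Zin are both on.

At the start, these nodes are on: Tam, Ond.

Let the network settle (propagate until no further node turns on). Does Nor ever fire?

Yes

Ond is on, so Zel fires (G6).
G12: Zel, Ond, and Tam on → Zin on.
Tam and Zin are on, so Vor fires (G14).
G7: Vor on → Orb on.
Orb is on, so Nor fires (G4).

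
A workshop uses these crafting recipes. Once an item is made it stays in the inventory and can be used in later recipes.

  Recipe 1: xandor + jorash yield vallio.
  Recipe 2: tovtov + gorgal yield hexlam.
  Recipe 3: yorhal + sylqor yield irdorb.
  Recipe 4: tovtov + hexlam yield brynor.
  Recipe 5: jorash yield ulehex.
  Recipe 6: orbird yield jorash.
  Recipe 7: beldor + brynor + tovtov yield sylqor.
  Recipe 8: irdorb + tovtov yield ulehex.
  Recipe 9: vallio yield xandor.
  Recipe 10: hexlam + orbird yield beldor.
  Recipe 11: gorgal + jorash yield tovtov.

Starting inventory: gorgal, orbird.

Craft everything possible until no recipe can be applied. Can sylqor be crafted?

orbird → jorash (Recipe 6).
Using Recipe 11, gorgal and jorash make tovtov.
Using Recipe 2, tovtov and gorgal make hexlam.
Using Recipe 10, hexlam and orbird make beldor.
tovtov + hexlam → brynor (Recipe 4).
beldor + brynor + tovtov → sylqor (Recipe 7).

Yes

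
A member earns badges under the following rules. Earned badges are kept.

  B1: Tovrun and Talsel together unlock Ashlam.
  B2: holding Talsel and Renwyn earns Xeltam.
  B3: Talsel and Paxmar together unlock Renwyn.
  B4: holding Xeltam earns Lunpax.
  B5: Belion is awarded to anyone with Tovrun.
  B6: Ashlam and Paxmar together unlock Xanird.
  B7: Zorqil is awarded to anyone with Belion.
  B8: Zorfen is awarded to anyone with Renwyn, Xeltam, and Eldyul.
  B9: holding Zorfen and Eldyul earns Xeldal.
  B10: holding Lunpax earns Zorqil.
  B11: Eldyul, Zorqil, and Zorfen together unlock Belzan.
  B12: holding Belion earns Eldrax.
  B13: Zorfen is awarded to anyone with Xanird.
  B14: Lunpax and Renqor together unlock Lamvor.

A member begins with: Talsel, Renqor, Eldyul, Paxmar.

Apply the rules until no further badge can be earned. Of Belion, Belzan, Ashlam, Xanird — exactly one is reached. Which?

With Talsel and Paxmar, Renwyn is earned (B3).
With Talsel and Renwyn, Xeltam is earned (B2).
With Renwyn, Xeltam, and Eldyul, Zorfen is earned (B8).
With Xeltam, Lunpax is earned (B4).
With Lunpax, Zorqil is earned (B10).
With Eldyul, Zorqil, and Zorfen, Belzan is earned (B11).
Belion would need Tovrun (B5), but Tovrun is never earned. Xanird would need Ashlam and Paxmar (B6), but Ashlam is never earned. Ashlam would need Tovrun and Talsel (B1), but Tovrun is never earned.

Belzan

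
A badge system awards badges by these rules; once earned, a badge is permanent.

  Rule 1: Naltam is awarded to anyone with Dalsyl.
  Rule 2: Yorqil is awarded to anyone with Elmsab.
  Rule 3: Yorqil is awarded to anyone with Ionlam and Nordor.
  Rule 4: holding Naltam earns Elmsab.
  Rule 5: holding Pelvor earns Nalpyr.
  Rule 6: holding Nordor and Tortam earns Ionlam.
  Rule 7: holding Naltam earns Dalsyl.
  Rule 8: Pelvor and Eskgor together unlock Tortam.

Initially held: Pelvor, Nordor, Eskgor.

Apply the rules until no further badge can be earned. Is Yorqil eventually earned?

With Pelvor and Eskgor, Tortam is earned (Rule 8).
With Nordor and Tortam, Ionlam is earned (Rule 6).
With Ionlam and Nordor, Yorqil is earned (Rule 3).

Yes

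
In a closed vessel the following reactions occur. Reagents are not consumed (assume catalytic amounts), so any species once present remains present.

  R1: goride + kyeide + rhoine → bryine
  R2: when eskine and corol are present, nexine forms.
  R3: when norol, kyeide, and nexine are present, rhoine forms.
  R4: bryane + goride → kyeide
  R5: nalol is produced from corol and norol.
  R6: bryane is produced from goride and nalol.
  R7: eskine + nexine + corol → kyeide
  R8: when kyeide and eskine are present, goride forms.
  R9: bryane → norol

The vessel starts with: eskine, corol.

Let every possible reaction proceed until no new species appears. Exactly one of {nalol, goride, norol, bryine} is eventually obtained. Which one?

eskine and corol present → nexine forms (R2).
eskine, nexine, and corol present → kyeide forms (R7).
kyeide and eskine present → goride forms (R8).
bryine would need goride, kyeide, and rhoine (R1), but rhoine never forms. nalol would need corol and norol (R5), but norol never forms. norol would need bryane (R9), but bryane never forms.

goride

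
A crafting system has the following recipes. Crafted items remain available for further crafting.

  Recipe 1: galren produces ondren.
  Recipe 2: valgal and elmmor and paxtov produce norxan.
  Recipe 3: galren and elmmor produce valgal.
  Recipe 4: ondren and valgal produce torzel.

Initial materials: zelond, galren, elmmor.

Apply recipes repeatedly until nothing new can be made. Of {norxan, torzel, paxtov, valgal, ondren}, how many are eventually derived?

galren and elmmor → valgal (Recipe 3).
Using Recipe 1, galren makes ondren.
Using Recipe 4, ondren and valgal make torzel.
norxan would need valgal, elmmor, and paxtov (Recipe 2), but paxtov is never obtained.
torzel: reached.
No rule produces paxtov, and it is not given.
valgal: reached.
ondren: reached.
Reached: torzel, valgal, and ondren — 3 of the 5.

3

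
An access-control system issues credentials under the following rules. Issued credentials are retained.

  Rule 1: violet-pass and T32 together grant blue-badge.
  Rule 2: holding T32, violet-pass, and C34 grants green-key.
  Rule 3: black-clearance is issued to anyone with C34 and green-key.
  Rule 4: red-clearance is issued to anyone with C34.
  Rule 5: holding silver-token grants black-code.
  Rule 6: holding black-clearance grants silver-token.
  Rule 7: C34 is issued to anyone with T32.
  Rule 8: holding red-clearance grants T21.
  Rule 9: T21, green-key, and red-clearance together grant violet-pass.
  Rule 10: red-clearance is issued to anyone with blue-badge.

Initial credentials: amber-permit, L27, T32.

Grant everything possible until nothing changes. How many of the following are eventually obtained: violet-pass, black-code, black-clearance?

violet-pass would need T21, green-key, and red-clearance (Rule 9), but green-key is never granted.
black-code would need silver-token (Rule 5), but silver-token is never granted.
black-clearance would need C34 and green-key (Rule 3), but green-key is never granted.
None of the 3 are reached.

0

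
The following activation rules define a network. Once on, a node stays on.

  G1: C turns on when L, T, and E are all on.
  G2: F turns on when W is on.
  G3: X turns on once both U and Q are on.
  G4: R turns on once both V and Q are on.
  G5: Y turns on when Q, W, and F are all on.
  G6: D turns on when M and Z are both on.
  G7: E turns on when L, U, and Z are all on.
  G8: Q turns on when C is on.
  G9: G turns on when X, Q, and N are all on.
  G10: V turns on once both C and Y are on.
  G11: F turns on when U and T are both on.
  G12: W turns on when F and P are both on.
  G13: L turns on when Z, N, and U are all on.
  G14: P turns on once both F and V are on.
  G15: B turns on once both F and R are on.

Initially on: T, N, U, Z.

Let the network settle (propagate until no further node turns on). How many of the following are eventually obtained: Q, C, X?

G13: Z, N, and U on → L on.
L, U, and Z are on, so E turns on (G7).
G1: L, T, and E on → C on.
C is on, so Q turns on (G8).
G3: U and Q on → X on.
Q: reached.
C: reached.
X: reached.
All 3 are reached.

3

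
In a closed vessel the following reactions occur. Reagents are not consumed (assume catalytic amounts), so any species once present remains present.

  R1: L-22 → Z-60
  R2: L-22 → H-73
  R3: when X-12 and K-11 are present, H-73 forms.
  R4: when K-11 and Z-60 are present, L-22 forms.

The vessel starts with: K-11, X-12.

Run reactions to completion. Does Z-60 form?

Z-60 would need L-22 (R1), but L-22 never forms.

No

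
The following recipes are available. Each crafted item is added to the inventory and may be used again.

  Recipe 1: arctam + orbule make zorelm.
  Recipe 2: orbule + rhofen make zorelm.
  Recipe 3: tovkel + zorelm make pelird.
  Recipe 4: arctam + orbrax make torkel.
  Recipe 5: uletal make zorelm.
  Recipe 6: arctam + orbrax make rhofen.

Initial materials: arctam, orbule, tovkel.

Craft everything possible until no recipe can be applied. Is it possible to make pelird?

arctam + orbule → zorelm (Recipe 1).
Using Recipe 3, tovkel and zorelm make pelird.

Yes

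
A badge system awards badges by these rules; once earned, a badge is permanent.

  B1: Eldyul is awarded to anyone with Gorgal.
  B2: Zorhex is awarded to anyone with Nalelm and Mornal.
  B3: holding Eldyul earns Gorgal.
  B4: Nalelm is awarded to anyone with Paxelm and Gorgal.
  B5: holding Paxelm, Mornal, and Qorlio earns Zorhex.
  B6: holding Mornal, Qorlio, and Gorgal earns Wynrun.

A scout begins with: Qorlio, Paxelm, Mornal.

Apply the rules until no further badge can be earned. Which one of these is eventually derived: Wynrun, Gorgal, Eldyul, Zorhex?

Zorhex

With Paxelm, Mornal, and Qorlio, Zorhex is earned (B5).
Eldyul would need Gorgal (B1), but Gorgal is never earned. Gorgal would need Eldyul (B3), but Eldyul is never earned. Wynrun would need Mornal, Qorlio, and Gorgal (B6), but Gorgal is never earned.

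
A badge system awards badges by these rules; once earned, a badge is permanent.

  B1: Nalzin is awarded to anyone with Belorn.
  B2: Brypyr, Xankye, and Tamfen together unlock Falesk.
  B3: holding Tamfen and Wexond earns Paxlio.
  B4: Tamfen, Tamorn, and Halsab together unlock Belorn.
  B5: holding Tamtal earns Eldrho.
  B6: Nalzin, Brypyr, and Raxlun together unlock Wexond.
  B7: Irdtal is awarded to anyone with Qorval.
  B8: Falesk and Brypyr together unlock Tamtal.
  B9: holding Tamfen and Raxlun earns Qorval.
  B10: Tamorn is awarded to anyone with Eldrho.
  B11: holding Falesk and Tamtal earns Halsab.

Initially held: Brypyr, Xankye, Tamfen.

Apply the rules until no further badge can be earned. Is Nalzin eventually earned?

Yes

With Brypyr, Xankye, and Tamfen, Falesk is earned (B2).
With Falesk and Brypyr, Tamtal is earned (B8).
With Tamtal, Eldrho is earned (B5).
With Falesk and Tamtal, Halsab is earned (B11).
With Eldrho, Tamorn is earned (B10).
With Tamfen, Tamorn, and Halsab, Belorn is earned (B4).
With Belorn, Nalzin is earned (B1).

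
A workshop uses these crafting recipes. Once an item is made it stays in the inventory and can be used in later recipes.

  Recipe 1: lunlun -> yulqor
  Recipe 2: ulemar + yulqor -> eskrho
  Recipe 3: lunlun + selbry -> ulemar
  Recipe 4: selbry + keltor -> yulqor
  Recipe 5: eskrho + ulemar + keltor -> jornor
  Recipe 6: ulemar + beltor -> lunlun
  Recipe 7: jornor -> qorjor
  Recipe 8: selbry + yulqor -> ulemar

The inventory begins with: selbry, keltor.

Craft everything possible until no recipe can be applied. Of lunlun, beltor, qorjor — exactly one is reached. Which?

qorjor

selbry + keltor -> yulqor (Recipe 4).
selbry + yulqor -> ulemar (Recipe 8).
ulemar + yulqor -> eskrho (Recipe 2).
eskrho + ulemar + keltor -> jornor (Recipe 5).
Using Recipe 7, jornor makes qorjor.
No rule produces beltor, and it is not given. lunlun would need ulemar and beltor (Recipe 6), but beltor is never obtained.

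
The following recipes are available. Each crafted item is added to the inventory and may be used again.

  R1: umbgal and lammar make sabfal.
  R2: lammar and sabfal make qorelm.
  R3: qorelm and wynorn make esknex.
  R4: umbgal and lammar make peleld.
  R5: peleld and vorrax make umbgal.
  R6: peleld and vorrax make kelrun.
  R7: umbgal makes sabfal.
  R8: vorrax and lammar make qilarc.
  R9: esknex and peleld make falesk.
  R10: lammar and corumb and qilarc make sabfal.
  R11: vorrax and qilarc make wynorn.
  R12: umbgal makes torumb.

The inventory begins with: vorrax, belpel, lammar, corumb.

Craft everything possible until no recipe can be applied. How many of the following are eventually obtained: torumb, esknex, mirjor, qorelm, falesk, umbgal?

2

vorrax and lammar → qilarc (R8).
Using R10, lammar, corumb, and qilarc make sabfal.
Using R11, vorrax and qilarc make wynorn.
Using R2, lammar and sabfal make qorelm.
Using R3, qorelm and wynorn make esknex.
torumb would need umbgal (R12), but umbgal is never obtained.
esknex: reached.
No rule produces mirjor, and it is not given.
qorelm: reached.
falesk would need esknex and peleld (R9), but peleld is never obtained.
umbgal would need peleld and vorrax (R5), but peleld is never obtained.
Reached: esknex and qorelm — 2 of the 6.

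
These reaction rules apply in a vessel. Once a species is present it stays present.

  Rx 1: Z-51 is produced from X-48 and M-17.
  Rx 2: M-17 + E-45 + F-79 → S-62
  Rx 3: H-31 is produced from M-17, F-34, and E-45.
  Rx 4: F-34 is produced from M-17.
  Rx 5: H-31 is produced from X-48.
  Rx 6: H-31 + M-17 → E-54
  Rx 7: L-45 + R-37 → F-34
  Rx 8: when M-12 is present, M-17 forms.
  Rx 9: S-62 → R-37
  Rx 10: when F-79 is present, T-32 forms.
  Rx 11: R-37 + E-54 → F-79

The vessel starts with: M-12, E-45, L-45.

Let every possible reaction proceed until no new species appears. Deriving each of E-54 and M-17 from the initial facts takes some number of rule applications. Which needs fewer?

M-17: M-12 present → M-17 forms (Rx 8). [1 rule application]
E-54: M-12 present → M-17 forms (Rx 8). M-17 present → F-34 forms (Rx 4). M-17, F-34, and E-45 present → H-31 forms (Rx 3). H-31 and M-17 present → E-54 forms (Rx 6). [4 rule applications]
M-17 needs fewer.

M-17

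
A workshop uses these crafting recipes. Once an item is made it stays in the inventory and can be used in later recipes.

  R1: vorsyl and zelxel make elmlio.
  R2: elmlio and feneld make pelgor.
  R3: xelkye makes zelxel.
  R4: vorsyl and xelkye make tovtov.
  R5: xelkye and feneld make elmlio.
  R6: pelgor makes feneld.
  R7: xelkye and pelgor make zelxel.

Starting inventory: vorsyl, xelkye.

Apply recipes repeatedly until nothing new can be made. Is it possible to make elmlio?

Yes

xelkye → zelxel (R3).
Using R1, vorsyl and zelxel make elmlio.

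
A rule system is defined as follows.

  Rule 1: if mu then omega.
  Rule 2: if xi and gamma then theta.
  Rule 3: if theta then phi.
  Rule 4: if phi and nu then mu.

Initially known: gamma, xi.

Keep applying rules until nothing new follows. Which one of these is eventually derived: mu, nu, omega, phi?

From xi and gamma, Rule 2 gives theta.
theta holds, so phi follows (Rule 3).
mu would need phi and nu (Rule 4), but nu is never established. No rule produces nu, and it is not given. omega would need mu (Rule 1), but mu is never established.

phi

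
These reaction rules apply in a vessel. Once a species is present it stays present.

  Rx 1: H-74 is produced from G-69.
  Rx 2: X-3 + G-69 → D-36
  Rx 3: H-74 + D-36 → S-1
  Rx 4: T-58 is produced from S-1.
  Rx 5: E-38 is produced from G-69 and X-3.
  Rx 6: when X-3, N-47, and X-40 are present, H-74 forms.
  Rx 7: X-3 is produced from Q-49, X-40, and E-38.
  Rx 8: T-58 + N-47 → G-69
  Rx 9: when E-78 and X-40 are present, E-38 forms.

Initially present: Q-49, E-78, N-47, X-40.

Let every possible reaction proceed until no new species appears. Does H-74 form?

Yes

E-78 and X-40 present → E-38 forms (Rx 9).
Q-49, X-40, and E-38 present → X-3 forms (Rx 7).
X-3, N-47, and X-40 present → H-74 forms (Rx 6).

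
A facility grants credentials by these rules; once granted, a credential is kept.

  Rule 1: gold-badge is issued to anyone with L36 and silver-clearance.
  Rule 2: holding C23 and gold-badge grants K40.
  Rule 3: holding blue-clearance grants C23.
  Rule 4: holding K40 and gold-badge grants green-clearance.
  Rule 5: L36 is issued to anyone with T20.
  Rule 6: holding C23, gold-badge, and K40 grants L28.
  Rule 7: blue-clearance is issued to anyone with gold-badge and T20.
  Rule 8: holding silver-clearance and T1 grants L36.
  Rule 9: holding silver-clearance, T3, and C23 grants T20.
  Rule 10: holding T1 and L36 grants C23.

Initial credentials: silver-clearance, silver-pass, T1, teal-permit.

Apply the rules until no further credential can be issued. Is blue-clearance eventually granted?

No

blue-clearance would need gold-badge and T20 (Rule 7), but T20 is never granted.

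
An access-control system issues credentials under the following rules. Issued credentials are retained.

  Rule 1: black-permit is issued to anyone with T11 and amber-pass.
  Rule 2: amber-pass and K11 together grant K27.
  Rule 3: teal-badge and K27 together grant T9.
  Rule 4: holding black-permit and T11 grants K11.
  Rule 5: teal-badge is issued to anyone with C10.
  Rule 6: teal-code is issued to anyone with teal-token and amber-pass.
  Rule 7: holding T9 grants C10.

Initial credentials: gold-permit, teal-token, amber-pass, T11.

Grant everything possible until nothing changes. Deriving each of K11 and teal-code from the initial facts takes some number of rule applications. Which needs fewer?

teal-code: Holding teal-token and amber-pass grants teal-code (Rule 6). [1 rule application]
K11: Holding T11 and amber-pass grants black-permit (Rule 1). Holding black-permit and T11 grants K11 (Rule 4). [2 rule applications]
teal-code needs fewer.

teal-code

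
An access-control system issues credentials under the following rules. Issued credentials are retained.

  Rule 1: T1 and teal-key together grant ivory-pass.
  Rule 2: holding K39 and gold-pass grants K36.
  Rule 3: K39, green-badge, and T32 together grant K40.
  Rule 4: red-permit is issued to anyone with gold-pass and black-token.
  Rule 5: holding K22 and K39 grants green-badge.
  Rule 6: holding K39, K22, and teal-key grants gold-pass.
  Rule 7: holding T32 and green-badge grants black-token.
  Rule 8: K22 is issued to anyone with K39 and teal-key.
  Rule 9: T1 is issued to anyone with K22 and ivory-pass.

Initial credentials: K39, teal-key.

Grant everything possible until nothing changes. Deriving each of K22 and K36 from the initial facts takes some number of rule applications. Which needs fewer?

K22: Holding K39 and teal-key grants K22 (Rule 8). [1 rule application]
K36: Holding K39 and teal-key grants K22 (Rule 8). Holding K39, K22, and teal-key grants gold-pass (Rule 6). Holding K39 and gold-pass grants K36 (Rule 2). [3 rule applications]
K22 needs fewer.

K22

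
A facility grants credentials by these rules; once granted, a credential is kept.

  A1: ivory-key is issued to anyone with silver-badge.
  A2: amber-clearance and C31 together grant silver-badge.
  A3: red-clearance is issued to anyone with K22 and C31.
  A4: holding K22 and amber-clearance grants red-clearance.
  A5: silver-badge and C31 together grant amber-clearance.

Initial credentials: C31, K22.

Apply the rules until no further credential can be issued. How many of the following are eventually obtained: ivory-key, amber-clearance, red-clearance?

1

Holding K22 and C31 grants red-clearance (A3).
ivory-key would need silver-badge (A1), but silver-badge is never granted.
amber-clearance would need silver-badge and C31 (A5), but silver-badge is never granted.
red-clearance: reached.
Reached: red-clearance — 1 of the 3.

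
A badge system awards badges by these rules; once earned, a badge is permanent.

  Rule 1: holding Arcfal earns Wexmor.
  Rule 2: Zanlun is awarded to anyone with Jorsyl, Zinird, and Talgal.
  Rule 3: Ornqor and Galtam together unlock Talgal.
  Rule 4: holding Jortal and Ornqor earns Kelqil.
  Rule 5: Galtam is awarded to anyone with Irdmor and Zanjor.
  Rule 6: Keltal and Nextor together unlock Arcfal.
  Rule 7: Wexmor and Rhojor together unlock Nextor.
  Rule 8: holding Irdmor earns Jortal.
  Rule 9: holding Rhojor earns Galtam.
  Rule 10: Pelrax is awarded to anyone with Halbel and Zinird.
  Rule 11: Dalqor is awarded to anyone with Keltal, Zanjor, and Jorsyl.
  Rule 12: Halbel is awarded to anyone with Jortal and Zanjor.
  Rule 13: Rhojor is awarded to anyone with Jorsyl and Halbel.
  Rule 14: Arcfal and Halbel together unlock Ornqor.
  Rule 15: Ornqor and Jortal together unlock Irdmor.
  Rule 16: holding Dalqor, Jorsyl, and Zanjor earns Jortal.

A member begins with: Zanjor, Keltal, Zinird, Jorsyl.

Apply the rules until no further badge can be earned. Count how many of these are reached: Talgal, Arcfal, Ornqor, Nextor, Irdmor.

0

Talgal would need Ornqor and Galtam (Rule 3), but Ornqor is never earned.
Arcfal would need Keltal and Nextor (Rule 6), but Nextor is never earned.
Ornqor would need Arcfal and Halbel (Rule 14), but Arcfal is never earned.
Nextor would need Wexmor and Rhojor (Rule 7), but Wexmor is never earned.
Irdmor would need Ornqor and Jortal (Rule 15), but Ornqor is never earned.
None of the 5 are reached.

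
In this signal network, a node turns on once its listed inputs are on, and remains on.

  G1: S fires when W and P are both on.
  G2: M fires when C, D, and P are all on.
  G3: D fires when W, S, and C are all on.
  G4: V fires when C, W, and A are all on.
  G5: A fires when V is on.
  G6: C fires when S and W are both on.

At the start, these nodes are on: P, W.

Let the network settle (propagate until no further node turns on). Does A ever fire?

No

A would need V (G5), but V never turns on.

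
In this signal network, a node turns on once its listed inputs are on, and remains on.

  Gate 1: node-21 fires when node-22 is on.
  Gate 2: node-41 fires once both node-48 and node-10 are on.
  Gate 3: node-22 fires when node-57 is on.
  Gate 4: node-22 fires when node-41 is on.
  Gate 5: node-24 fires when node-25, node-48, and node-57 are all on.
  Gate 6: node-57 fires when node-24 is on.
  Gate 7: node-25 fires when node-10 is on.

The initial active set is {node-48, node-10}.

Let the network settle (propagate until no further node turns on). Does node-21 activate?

node-48 and node-10 are on, so node-41 fires (Gate 2).
Gate 4: node-41 on → node-22 on.
Gate 1: node-22 on → node-21 on.

Yes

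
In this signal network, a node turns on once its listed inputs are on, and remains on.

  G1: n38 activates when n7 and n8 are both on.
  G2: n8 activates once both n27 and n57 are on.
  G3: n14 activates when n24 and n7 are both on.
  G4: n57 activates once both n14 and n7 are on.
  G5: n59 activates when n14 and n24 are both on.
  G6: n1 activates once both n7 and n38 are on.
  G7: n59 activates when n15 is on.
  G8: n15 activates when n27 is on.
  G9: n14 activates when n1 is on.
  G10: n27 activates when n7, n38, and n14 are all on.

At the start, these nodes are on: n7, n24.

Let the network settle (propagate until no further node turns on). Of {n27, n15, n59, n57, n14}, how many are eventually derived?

G3: n24 and n7 on → n14 on.
n14 and n24 are on, so n59 activates (G5).
n14 and n7 are on, so n57 activates (G4).
n27 would need n7, n38, and n14 (G10), but n38 never turns on.
n15 would need n27 (G8), but n27 never turns on.
n59: reached.
n57: reached.
n14: reached.
Reached: n59, n57, and n14 — 3 of the 5.

3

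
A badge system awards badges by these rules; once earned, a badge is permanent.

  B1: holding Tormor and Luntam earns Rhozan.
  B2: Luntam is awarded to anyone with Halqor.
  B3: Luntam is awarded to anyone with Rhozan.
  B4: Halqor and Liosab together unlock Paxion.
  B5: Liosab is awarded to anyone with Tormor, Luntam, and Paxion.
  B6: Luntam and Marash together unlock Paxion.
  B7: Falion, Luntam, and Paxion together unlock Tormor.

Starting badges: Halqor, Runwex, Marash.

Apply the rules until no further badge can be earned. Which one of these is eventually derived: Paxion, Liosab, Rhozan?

Paxion

With Halqor, Luntam is earned (B2).
With Luntam and Marash, Paxion is earned (B6).
Liosab would need Tormor, Luntam, and Paxion (B5), but Tormor is never earned. Rhozan would need Tormor and Luntam (B1), but Tormor is never earned.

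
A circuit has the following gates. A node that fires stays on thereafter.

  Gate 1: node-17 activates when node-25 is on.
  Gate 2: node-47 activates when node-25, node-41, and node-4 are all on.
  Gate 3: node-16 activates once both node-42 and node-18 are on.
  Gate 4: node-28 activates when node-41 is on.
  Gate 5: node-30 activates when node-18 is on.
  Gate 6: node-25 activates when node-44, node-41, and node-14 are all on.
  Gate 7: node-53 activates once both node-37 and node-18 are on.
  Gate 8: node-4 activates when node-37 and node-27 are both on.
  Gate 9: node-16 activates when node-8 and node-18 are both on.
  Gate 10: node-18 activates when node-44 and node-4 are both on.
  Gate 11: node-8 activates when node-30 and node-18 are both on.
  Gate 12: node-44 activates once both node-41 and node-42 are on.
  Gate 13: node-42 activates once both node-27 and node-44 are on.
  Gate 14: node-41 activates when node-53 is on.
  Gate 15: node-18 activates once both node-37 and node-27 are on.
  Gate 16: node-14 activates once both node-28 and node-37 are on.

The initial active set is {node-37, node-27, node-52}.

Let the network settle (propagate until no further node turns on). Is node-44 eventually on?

No

node-44 would need node-41 and node-42 (Gate 12), but node-42 never turns on.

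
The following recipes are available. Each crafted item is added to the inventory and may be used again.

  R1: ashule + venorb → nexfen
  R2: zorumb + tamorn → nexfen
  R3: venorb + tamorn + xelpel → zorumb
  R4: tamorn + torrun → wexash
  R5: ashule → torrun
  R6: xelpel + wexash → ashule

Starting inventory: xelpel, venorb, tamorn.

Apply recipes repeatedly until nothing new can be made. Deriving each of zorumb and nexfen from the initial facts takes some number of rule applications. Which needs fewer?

zorumb: Using R3, venorb, tamorn, and xelpel make zorumb. [1 rule application]
nexfen: Using R3, venorb, tamorn, and xelpel make zorumb. zorumb + tamorn → nexfen (R2). [2 rule applications]
zorumb needs fewer.

zorumb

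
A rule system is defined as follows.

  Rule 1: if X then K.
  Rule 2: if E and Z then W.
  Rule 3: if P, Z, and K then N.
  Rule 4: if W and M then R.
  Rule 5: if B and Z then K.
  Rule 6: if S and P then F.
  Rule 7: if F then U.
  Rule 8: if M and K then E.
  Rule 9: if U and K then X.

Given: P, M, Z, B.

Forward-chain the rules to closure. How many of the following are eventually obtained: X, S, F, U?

0

X would need U and K (Rule 9), but U is never established.
No rule produces S, and it is not given.
F would need S and P (Rule 6), but S is never established.
U would need F (Rule 7), but F is never established.
None of the 4 are reached.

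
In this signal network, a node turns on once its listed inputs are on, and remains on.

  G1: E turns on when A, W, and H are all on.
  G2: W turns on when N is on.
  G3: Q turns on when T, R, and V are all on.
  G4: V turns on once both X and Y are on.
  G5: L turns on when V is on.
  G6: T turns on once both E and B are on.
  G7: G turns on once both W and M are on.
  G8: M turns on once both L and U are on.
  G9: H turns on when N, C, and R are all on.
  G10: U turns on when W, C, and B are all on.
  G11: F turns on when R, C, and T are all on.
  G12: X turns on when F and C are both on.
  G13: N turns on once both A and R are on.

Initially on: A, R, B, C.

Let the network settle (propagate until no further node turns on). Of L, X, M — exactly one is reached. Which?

A and R are on, so N turns on (G13).
G9: N, C, and R on → H on.
G2: N on → W on.
G1: A, W, and H on → E on.
E and B are on, so T turns on (G6).
G11: R, C, and T on → F on.
G12: F and C on → X on.
M would need L and U (G8), but L never turns on. L would need V (G5), but V never turns on.

X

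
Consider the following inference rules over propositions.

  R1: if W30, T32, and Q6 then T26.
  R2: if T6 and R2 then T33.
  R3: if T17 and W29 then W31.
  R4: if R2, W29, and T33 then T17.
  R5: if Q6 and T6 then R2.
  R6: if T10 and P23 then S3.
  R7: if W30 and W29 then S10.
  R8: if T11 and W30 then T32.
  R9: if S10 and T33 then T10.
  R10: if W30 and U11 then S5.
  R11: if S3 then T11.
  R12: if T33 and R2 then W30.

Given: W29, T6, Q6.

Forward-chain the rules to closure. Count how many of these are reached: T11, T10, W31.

From Q6 and T6, R5 gives R2.
T6 and R2 hold, so T33 follows (R2).
From T33 and R2, R12 gives W30.
From R2, W29, and T33, R4 gives T17.
From T17 and W29, R3 gives W31.
W30 and W29 hold, so S10 follows (R7).
From S10 and T33, R9 gives T10.
T11 would need S3 (R11), but S3 is never established.
T10: reached.
W31: reached.
Reached: T10 and W31 — 2 of the 3.

2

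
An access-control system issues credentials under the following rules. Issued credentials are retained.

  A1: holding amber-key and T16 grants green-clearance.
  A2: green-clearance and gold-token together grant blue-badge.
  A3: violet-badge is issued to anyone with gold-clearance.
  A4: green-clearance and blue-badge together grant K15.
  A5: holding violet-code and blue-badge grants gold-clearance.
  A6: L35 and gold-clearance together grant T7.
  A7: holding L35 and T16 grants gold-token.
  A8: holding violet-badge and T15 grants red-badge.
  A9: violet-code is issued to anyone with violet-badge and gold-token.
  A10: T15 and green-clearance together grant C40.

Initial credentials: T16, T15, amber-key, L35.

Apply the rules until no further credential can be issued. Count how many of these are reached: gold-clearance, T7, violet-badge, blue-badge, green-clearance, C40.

3

Holding L35 and T16 grants gold-token (A7).
Holding amber-key and T16 grants green-clearance (A1).
Holding green-clearance and gold-token grants blue-badge (A2).
Holding T15 and green-clearance grants C40 (A10).
gold-clearance would need violet-code and blue-badge (A5), but violet-code is never granted.
T7 would need L35 and gold-clearance (A6), but gold-clearance is never granted.
violet-badge would need gold-clearance (A3), but gold-clearance is never granted.
blue-badge: reached.
green-clearance: reached.
C40: reached.
Reached: blue-badge, green-clearance, and C40 — 3 of the 6.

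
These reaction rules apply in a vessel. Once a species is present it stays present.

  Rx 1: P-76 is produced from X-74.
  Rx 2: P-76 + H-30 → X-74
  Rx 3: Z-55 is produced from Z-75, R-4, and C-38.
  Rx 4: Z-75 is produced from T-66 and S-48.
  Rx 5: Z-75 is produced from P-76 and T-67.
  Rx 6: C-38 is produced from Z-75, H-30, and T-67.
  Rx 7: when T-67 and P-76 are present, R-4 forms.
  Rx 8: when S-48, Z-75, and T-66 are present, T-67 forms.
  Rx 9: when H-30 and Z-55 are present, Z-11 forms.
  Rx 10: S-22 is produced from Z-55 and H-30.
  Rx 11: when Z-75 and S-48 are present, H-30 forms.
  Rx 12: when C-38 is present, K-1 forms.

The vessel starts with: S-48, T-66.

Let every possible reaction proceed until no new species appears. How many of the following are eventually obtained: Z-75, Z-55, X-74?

1

T-66 and S-48 present → Z-75 forms (Rx 4).
Z-75: reached.
Z-55 would need Z-75, R-4, and C-38 (Rx 3), but R-4 never forms.
X-74 would need P-76 and H-30 (Rx 2), but P-76 never forms.
Reached: Z-75 — 1 of the 3.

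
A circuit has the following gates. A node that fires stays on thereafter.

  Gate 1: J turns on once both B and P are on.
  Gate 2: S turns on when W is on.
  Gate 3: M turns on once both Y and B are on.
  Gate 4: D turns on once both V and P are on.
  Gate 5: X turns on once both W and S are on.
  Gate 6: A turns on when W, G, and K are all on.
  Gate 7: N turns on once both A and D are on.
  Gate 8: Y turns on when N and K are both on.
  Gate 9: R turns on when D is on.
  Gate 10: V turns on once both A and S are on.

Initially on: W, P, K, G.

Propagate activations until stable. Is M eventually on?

No

M would need Y and B (Gate 3), but B never turns on.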